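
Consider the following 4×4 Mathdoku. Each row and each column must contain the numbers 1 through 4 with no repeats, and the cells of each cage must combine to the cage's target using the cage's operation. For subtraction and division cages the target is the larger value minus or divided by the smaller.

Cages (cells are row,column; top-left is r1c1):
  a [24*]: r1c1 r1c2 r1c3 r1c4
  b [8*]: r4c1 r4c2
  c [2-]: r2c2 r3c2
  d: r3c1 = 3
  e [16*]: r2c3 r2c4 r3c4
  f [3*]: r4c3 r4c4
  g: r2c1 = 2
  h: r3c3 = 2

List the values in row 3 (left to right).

3 1 2 4

Cage g is given; hence r2c1 = 2.
2 is placed in row 2, leaving r2c3 = 4.
4 is placed in row 2, so r2c4 = 1.
Cage d is given, which forces r3c1 = 3.
H is a freebie, which forces r3c3 = 2.
2 is placed in row 3, leaving r3c4 = 4.
Column 1 now contains 2, so r4c1 = 4.
Row 4 now contains 4, leaving r4c2 = 2.
Column 4 already has 1, which forces r4c4 = 3.
Column 1 already has 4, leaving r1c1 = 1.
Cage a needs product 24, leaving r1c2 = 4.
The 4 cells of cage a must have product 24; hence r1c3 = 3.
Column 4 now contains 3, which forces r1c4 = 2.
Row 2 already has 1; hence r2c2 = 3.
4 is placed in row 3, leaving r3c2 = 1.
3 is placed in row 4, so r4c3 = 1.
The full grid is 1 4 3 2 / 2 3 4 1 / 3 1 2 4 / 4 2 1 3.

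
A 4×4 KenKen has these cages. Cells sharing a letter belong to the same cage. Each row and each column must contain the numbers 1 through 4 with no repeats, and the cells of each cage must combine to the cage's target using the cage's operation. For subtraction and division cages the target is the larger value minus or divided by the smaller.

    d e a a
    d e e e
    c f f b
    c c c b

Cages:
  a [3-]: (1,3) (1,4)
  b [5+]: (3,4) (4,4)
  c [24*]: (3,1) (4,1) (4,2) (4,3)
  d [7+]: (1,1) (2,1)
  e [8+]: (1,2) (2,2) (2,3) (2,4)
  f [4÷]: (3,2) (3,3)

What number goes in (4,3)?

Row 1 needs a 2, and only (1,2) is open for it.
In row 1, 3 can only go at (1,1), so (1,1) = 3.
Column 1 already has 3, leaving (2,1) = 4.
In row 3, 3 can only go at (3,4), so (3,4) = 3.
Cage b needs two cells with sum 5, which forces (4,4) = 2.
Cage e has sum 8; hence (2,2) = 3.
The 4 cells of cage e must have sum 8; hence (2,3) = 2.
Column 4 already has 2; hence (2,4) = 1.
The 4 cells of cage c must have product 24, leaving (3,1) = 2.
Row 4 already has 2, which forces (4,1) = 1.
3 is placed in column 2; hence (4,2) = 4.
Row 4 now contains 4, leaving (4,3) = 3.
Cage a needs two cells with difference 3, leaving (1,3) = 1.
Column 4 now contains 1; hence (1,4) = 4.
Column 2 already has 4, which forces (3,2) = 1.
Cage f's pair has quotient 4, leaving (3,3) = 4.
Filled in: 3 2 1 4 / 4 3 2 1 / 2 1 4 3 / 1 4 3 2.

3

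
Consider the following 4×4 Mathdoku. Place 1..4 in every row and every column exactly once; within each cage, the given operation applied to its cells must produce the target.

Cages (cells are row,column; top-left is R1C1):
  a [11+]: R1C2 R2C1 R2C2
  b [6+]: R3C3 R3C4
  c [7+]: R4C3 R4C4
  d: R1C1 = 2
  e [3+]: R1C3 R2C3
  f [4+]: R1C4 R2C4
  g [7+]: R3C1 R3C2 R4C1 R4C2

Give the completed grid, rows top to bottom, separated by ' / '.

D is a freebie; hence R1C1 = 2.
Cage a has sum 11, so R1C2 = 4.
Row 1 now contains 2, leaving R1C3 = 1.
Row 1 already has 1, so R1C4 = 3.
The 3 cells of cage a must have sum 11, so R2C1 = 4.
The 3 cells of cage a must have sum 11, leaving R2C2 = 3.
1 is placed in column 3, which forces R2C3 = 2.
3 is placed in column 4, which forces R2C4 = 1.
Column 3 now contains 2, so R3C3 = 4.
Row 3 already has 4, which forces R3C4 = 2.
4 is placed in column 3, so R4C3 = 3.
3 is placed in column 4; hence R4C4 = 4.
The 4 cells of cage g must have sum 7, leaving R3C1 = 3.
Row 3 now contains 2, leaving R3C2 = 1.
3 is placed in row 4, so R4C1 = 1.
The 4 cells of cage g must have sum 7; hence R4C2 = 2.

2 4 1 3 / 4 3 2 1 / 3 1 4 2 / 1 2 3 4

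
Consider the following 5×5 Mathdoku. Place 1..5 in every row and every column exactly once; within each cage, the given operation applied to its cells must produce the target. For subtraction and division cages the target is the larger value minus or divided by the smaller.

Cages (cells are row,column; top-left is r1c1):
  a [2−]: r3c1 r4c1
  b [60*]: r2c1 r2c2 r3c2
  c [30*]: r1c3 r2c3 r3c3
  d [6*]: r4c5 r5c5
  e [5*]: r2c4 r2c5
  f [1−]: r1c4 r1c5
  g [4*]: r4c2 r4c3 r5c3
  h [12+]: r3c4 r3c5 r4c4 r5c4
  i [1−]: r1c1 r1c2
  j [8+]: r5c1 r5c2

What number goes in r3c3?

3

The only place for 2 in row 2 is r2c3.
Cage g needs product 4, leaving r4c2 = 1.
The 3 cells of cage g must have product 4, leaving r4c3 = 4.
Column 3 already has 2; hence r5c3 = 1.
In row 5, 4 can only go at r5c4, so r5c4 = 4.
The only place for 2 in row 5 is r5c5.
2 is placed in column 5; hence r4c5 = 3.
Row 3 needs a 2, and only r3c4 is open for it.
Cage f's pair has difference 1, leaving r1c5 = 4.
The 4 cells of cage h must have sum 12, leaving r3c5 = 1.
2 is placed in column 4; hence r4c4 = 5.
Column 4 now contains 5; hence r1c4 = 3.
Column 4 now contains 5, so r2c4 = 1.
Column 5 already has 1, leaving r2c5 = 5.
Cage a's pair has difference 2, which forces r3c1 = 4.
Row 4 now contains 5, so r4c1 = 2.
2 is placed in column 1, leaving r1c1 = 1.
Row 1 now contains 3; hence r1c2 = 2.
Row 1 now contains 3, which forces r1c3 = 5.
Column 1 now contains 4; hence r2c1 = 3.
Cage b needs product 60, leaving r2c2 = 4.
Cage b needs product 60, which forces r3c2 = 5.
Cage c needs product 30, leaving r3c3 = 3.
Column 1 already has 3, which forces r5c1 = 5.
5 is placed in column 2, which forces r5c2 = 3.
Completed grid: 1 2 5 3 4 / 3 4 2 1 5 / 4 5 3 2 1 / 2 1 4 5 3 / 5 3 1 4 2.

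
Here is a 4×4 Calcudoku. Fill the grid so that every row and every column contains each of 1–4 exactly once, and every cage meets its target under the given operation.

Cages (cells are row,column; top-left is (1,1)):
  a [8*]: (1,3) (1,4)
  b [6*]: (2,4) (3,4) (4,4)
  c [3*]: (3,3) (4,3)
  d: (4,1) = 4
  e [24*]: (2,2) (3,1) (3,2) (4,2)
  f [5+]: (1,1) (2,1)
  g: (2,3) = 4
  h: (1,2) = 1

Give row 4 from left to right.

4 2 1 3

Cage h is a single given cell, which forces (1,2) = 1.
Cage g is given; hence (2,3) = 4.
D is a freebie, leaving (4,1) = 4.
Column 3 now contains 4, which forces (1,3) = 2.
Cage a needs two cells with product 8, so (1,4) = 4.
Cage e has product 24, so (3,1) = 1.
Cage e has product 24, which forces (3,2) = 4.
Row 3 already has 1, leaving (3,3) = 3.
Row 3 already has 3, which forces (3,4) = 2.
3 is placed in column 3, which forces (4,3) = 1.
Row 4 already has 1; hence (4,4) = 3.
Row 1 already has 2, which forces (1,1) = 3.
Cage f's pair has sum 5, so (2,1) = 2.
Cage e has product 24, which forces (2,2) = 3.
Column 4 already has 3, leaving (2,4) = 1.
Row 4 already has 3; hence (4,2) = 2.
The full grid is 3 1 2 4 / 2 3 4 1 / 1 4 3 2 / 4 2 1 3.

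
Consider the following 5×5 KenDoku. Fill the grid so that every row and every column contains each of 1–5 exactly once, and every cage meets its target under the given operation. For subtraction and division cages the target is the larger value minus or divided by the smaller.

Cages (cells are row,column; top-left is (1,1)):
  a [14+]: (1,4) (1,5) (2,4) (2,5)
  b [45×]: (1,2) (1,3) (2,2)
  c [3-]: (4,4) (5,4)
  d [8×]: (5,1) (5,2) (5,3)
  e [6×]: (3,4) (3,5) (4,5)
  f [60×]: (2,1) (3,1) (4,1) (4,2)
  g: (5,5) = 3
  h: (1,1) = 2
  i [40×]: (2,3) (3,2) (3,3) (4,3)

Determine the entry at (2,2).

3

Cage h is given, leaving (1,1) = 2.
Cage b has product 45, so (1,2) = 5.
Cage b has product 45, so (1,3) = 3.
The 3 cells of cage b must have product 45, which forces (2,2) = 3.
Cage g is given; hence (5,5) = 3.
The 3 cells of cage e must have product 6, which forces (3,4) = 3.
Cage f needs product 60, so (4,1) = 3.
The only place for 2 in row 2 is (2,3).
Cage d needs product 8, which forces (5,2) = 2.
The only place for 1 in row 2 is (2,1).
Cage f has product 60; hence (3,1) = 5.
The 4 cells of cage f must have product 60; hence (4,2) = 4.
1 is placed in column 1, which forces (5,1) = 4.
Cage d needs product 8, leaving (5,3) = 1.
Row 5 already has 1, so (5,4) = 5.
The 4 cells of cage a must have sum 14, leaving (1,4) = 1.
Cage a needs sum 14, leaving (1,5) = 4.
5 is placed in column 4, leaving (2,4) = 4.
Cage a needs sum 14, leaving (2,5) = 5.
Column 2 now contains 4, which forces (3,2) = 1.
Column 3 now contains 1; hence (3,3) = 4.
Row 3 already has 1, leaving (3,5) = 2.
Column 3 now contains 1, which forces (4,3) = 5.
The two cells of cage c must have difference 3, so (4,4) = 2.
Column 5 now contains 2; hence (4,5) = 1.
The full grid is 2 5 3 1 4 / 1 3 2 4 5 / 5 1 4 3 2 / 3 4 5 2 1 / 4 2 1 5 3.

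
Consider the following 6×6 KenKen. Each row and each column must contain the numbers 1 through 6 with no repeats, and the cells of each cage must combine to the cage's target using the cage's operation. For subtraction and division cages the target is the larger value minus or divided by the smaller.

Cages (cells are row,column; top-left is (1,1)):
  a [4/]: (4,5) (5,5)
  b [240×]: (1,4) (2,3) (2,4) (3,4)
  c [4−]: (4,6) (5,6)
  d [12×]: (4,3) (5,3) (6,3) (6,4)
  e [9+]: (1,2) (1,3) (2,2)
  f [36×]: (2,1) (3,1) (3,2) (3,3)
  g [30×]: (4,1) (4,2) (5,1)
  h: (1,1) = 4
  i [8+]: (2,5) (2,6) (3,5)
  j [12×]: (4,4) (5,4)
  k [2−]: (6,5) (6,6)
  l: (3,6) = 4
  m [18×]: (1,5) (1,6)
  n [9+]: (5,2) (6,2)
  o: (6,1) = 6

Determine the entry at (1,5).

Cage h is a single given cell, leaving (1,1) = 4.
L is a freebie, so (3,6) = 4.
Cage o is a single given cell, so (6,1) = 6.
Column 4 needs a 1, and only (6,4) is open for it.
Row 6 needs a 2, and only (6,3) is open for it.
In row 6, 4 can only go at (6,2), so (6,2) = 4.
Cage n's pair has sum 9, so (5,2) = 5.
Cage g needs product 30, leaving (4,1) = 5.
Column 3 needs a 3, and only (3,3) is open for it.
The 3 cells of cage i must have sum 8, leaving (2,6) = 1.
Cage f needs product 36, so (3,2) = 6.
The 3 cells of cage e must have sum 9; hence (1,2) = 1.
Cage e has sum 9; hence (1,3) = 5.
Row 1 already has 5, which forces (1,4) = 2.
1 is placed in row 2, which forces (2,1) = 2.
6 is placed in column 2, so (2,2) = 3.
Row 2 now contains 2, which forces (2,5) = 5.
The 4 cells of cage f must have product 36, leaving (3,1) = 1.
Column 4 now contains 2, so (3,4) = 5.
5 is placed in column 5, so (3,5) = 2.
3 is placed in column 2, which forces (4,2) = 2.
2 is placed in row 4, so (4,6) = 6.
Column 1 already has 2; hence (5,1) = 3.
Column 6 already has 6, leaving (5,6) = 2.
5 is placed in column 5, so (6,5) = 3.
Row 6 now contains 3, which forces (6,6) = 5.
Column 5 already has 3, which forces (1,5) = 6.
Column 6 already has 6; hence (1,6) = 3.
Row 4 already has 6, which forces (4,3) = 1.
Cage j's pair has product 12, which forces (4,4) = 3.
1 is placed in row 4, so (4,5) = 4.
Cage d needs product 12, which forces (5,3) = 6.
The two cells of cage j must have product 12, which forces (5,4) = 4.
Column 5 now contains 4, which forces (5,5) = 1.
Column 3 already has 6; hence (2,3) = 4.
4 is placed in column 4, leaving (2,4) = 6.
Completed grid: 4 1 5 2 6 3 / 2 3 4 6 5 1 / 1 6 3 5 2 4 / 5 2 1 3 4 6 / 3 5 6 4 1 2 / 6 4 2 1 3 5.

6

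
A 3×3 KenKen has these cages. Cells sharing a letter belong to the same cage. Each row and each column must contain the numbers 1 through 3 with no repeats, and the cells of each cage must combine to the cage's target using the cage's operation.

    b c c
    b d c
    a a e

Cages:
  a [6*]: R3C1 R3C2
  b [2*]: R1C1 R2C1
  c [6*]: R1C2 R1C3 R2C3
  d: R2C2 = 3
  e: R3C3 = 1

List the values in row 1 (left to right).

2 1 3

D is a freebie; hence R2C2 = 3.
Column 2 already has 3, leaving R3C2 = 2.
Cage e is given; hence R3C3 = 1.
Column 2 already has 2, so R1C2 = 1.
Cage c needs product 6, so R1C3 = 3.
1 is placed in column 3, so R2C3 = 2.
Row 3 already has 2, leaving R3C1 = 3.
Row 1 already has 1, leaving R1C1 = 2.
Row 2 now contains 2, so R2C1 = 1.
The full grid is 2 1 3 / 1 3 2 / 3 2 1.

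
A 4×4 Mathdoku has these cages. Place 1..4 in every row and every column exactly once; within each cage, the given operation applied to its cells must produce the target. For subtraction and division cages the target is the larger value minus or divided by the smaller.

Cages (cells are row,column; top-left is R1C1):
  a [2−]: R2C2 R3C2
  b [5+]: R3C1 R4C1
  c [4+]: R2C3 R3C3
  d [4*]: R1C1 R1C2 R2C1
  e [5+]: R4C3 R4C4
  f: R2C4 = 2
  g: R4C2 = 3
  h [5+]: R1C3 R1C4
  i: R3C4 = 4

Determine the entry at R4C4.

Cage f is given, leaving R2C4 = 2.
Cage i is a single given cell; hence R3C4 = 4.
Cage g is given, so R4C2 = 3.
Row 4 already has 3, which forces R4C4 = 1.
Cage d needs product 4, which forces R1C1 = 4.
Cage d needs product 4; hence R1C2 = 1.
The two cells of cage h must have sum 5, leaving R1C3 = 2.
1 is placed in column 4, so R1C4 = 3.
2 is placed in row 2, leaving R2C1 = 1.
Cage a needs two cells with difference 2; hence R2C2 = 4.
Row 2 now contains 1; hence R2C3 = 3.
1 is placed in column 1, which forces R3C1 = 3.
The two cells of cage a must have difference 2, leaving R3C2 = 2.
Column 3 already has 3; hence R3C3 = 1.
4 is placed in column 1, leaving R4C1 = 2.
The two cells of cage e must have sum 5, leaving R4C3 = 4.
Filled in: 4 1 2 3 / 1 4 3 2 / 3 2 1 4 / 2 3 4 1.

1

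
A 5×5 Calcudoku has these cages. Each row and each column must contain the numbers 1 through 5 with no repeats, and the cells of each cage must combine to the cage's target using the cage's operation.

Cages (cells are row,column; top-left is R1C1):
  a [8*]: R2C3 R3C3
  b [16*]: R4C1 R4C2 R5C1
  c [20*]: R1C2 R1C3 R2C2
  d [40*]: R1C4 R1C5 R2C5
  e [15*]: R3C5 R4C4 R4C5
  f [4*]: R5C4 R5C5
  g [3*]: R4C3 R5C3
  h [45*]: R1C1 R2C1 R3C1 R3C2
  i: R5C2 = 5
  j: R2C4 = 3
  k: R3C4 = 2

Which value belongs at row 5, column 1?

2

Cage j is a single given cell; hence R2C4 = 3.
Cage h needs product 45, leaving R3C2 = 3.
Cage k is given; hence R3C4 = 2.
Cage i is given, leaving R5C2 = 5.
Cage h needs product 45; hence R1C1 = 3.
The 3 cells of cage c must have product 20, leaving R1C3 = 5.
Row 1 already has 5; hence R1C4 = 4.
Row 1 now contains 4, so R1C5 = 2.
Cage a needs two cells with product 8, leaving R2C3 = 2.
2 is placed in row 3, leaving R3C3 = 4.
Cage e has product 15; hence R4C5 = 3.
Column 4 already has 4; hence R5C4 = 1.
Row 5 now contains 1, leaving R5C5 = 4.
Row 1 now contains 4, leaving R1C2 = 1.
Cage c has product 20, so R2C2 = 4.
Column 5 already has 4; hence R2C5 = 5.
The 3 cells of cage e must have product 15, leaving R3C5 = 1.
Cage b has product 16; hence R4C1 = 4.
Cage b needs product 16, so R4C2 = 2.
Row 4 already has 3; hence R4C3 = 1.
Column 4 now contains 1, leaving R4C4 = 5.
4 is placed in row 5, so R5C1 = 2.
Row 5 now contains 1, so R5C3 = 3.
5 is placed in row 2; hence R2C1 = 1.
Row 3 now contains 1, so R3C1 = 5.
Filled in: 3 1 5 4 2 / 1 4 2 3 5 / 5 3 4 2 1 / 4 2 1 5 3 / 2 5 3 1 4.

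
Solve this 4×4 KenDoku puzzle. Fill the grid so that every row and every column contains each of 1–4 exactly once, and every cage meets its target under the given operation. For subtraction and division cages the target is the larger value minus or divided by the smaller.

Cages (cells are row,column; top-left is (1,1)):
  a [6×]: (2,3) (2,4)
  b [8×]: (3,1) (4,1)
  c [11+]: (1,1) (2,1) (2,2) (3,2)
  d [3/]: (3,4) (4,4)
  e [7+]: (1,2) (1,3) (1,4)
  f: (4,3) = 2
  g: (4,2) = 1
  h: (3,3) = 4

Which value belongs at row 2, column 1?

1

H is a freebie; hence (3,3) = 4.
Cage g is a single given cell, so (4,2) = 1.
Cage f is a single given cell, so (4,3) = 2.
1 is placed in row 4; hence (4,4) = 3.
Column 3 now contains 2, so (1,3) = 1.
Column 3 now contains 2, so (2,3) = 3.
Column 4 already has 3, so (2,4) = 2.
Row 3 already has 4, which forces (3,1) = 2.
Row 3 now contains 2; hence (3,2) = 3.
Column 4 already has 3; hence (3,4) = 1.
Row 4 already has 2; hence (4,1) = 4.
Column 1 already has 4, leaving (1,1) = 3.
Cage e needs sum 7; hence (1,2) = 2.
2 is placed in column 4, which forces (1,4) = 4.
Column 1 already has 4; hence (2,1) = 1.
Row 2 already has 2, leaving (2,2) = 4.
Filled in: 3 2 1 4 / 1 4 3 2 / 2 3 4 1 / 4 1 2 3.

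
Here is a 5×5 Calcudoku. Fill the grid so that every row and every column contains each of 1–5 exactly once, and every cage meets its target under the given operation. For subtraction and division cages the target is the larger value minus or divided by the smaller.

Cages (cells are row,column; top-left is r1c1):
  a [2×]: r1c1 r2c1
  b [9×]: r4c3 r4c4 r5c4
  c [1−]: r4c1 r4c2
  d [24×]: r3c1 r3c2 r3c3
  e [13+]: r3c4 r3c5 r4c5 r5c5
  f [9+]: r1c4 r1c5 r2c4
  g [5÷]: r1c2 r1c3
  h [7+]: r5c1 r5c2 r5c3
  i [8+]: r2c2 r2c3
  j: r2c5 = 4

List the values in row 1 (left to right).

2 5 1 4 3

Cage j is given, so r2c5 = 4.
The 3 cells of cage b must have product 9, leaving r4c3 = 3.
Cage b needs product 9; hence r4c4 = 1.
Cage b has product 9, leaving r5c4 = 3.
Cage i's pair has sum 8, which forces r2c2 = 3.
Column 3 already has 3; hence r2c3 = 5.
Cage f needs sum 9; hence r2c4 = 2.
The two cells of cage a must have product 2, which forces r1c1 = 2.
Cage g's pair has quotient 5; hence r1c2 = 5.
5 is placed in column 3, leaving r1c3 = 1.
Row 1 now contains 5, leaving r1c4 = 4.
2 is placed in row 1; hence r1c5 = 3.
Row 2 now contains 2, leaving r2c1 = 1.
Cage d has product 24, so r3c1 = 3.
Column 4 already has 4, leaving r3c4 = 5.
Column 2 already has 5; hence r4c2 = 4.
Column 1 already has 1, so r5c1 = 4.
4 is placed in row 5, leaving r5c3 = 2.
Column 2 now contains 4, which forces r3c2 = 2.
Column 3 already has 2, leaving r3c3 = 4.
Row 3 already has 2; hence r3c5 = 1.
Row 4 now contains 4; hence r4c1 = 5.
Row 4 already has 5, so r4c5 = 2.
Row 5 now contains 2, which forces r5c2 = 1.
Column 5 already has 1, which forces r5c5 = 5.
Completed grid: 2 5 1 4 3 / 1 3 5 2 4 / 3 2 4 5 1 / 5 4 3 1 2 / 4 1 2 3 5.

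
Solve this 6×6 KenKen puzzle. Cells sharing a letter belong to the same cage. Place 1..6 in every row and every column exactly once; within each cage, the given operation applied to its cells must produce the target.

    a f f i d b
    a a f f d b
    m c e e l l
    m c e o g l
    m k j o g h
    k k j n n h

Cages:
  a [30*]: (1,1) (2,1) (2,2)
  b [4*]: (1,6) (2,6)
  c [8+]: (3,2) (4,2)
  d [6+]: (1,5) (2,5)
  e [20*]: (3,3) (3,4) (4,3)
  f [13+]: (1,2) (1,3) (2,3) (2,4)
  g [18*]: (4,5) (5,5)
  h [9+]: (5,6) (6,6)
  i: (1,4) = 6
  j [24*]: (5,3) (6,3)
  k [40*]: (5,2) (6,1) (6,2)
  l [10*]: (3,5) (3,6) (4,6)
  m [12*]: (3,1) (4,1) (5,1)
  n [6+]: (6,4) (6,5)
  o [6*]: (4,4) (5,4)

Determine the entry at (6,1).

2

I is a freebie, which forces (1,4) = 6.
Row 5 needs a 1, and only (5,1) is open for it.
Row 6 needs a 3, and only (6,6) is open for it.
The two cells of cage h must have sum 9, so (5,6) = 6.
Cage g's pair has product 18, which forces (4,5) = 6.
Row 5 already has 6, leaving (5,3) = 4.
Row 5 already has 6, which forces (5,5) = 3.
Cage j needs two cells with product 24, so (6,3) = 6.
The two cells of cage o must have product 6, leaving (4,4) = 3.
Row 5 now contains 3, so (5,4) = 2.
Column 4 already has 2, which forces (3,4) = 4.
Row 5 already has 2, so (5,2) = 5.
The two cells of cage c must have sum 8, leaving (3,2) = 6.
Column 2 already has 5; hence (4,2) = 2.
Column 2 now contains 2, so (6,2) = 4.
Cage f needs sum 13, leaving (2,4) = 5.
Row 3 already has 6, so (3,1) = 3.
Row 4 now contains 2, leaving (4,1) = 4.
4 is placed in row 6; hence (6,1) = 2.
Column 4 already has 5; hence (6,4) = 1.
Row 6 already has 1; hence (6,5) = 5.
Column 1 already has 2, leaving (1,1) = 5.
Row 1 now contains 5, which forces (1,3) = 2.
2 is placed in row 1; hence (1,5) = 4.
4 is placed in row 1; hence (1,6) = 1.
Column 1 already has 2, so (2,1) = 6.
Cage a has product 30; hence (2,2) = 1.
2 is placed in column 3; hence (2,3) = 3.
Column 5 now contains 4; hence (2,5) = 2.
Column 6 now contains 1, which forces (2,6) = 4.
2 is placed in column 5; hence (3,5) = 1.
Column 6 now contains 1, which forces (4,6) = 5.
1 is placed in row 1, leaving (1,2) = 3.
1 is placed in row 3, leaving (3,3) = 5.
Column 6 now contains 5, which forces (3,6) = 2.
Row 4 already has 5, leaving (4,3) = 1.
Filled in: 5 3 2 6 4 1 / 6 1 3 5 2 4 / 3 6 5 4 1 2 / 4 2 1 3 6 5 / 1 5 4 2 3 6 / 2 4 6 1 5 3.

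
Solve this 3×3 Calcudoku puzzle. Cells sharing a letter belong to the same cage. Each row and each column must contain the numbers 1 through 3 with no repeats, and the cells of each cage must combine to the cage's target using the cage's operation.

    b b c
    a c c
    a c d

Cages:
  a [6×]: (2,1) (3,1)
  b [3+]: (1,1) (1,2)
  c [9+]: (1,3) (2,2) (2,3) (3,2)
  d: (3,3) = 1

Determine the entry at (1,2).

2

Cage d is a single given cell; hence (3,3) = 1.
The 4 cells of cage c must have sum 9, so (2,2) = 1.
Cage c has sum 9; hence (3,2) = 3.
Cage b needs two cells with sum 3, so (1,1) = 1.
Column 2 already has 1; hence (1,2) = 2.
Row 1 already has 2, which forces (1,3) = 3.
Cage a's pair has product 6; hence (2,1) = 3.
Column 3 already has 3, which forces (2,3) = 2.
Row 3 now contains 3, which forces (3,1) = 2.
Completed grid: 1 2 3 / 3 1 2 / 2 3 1.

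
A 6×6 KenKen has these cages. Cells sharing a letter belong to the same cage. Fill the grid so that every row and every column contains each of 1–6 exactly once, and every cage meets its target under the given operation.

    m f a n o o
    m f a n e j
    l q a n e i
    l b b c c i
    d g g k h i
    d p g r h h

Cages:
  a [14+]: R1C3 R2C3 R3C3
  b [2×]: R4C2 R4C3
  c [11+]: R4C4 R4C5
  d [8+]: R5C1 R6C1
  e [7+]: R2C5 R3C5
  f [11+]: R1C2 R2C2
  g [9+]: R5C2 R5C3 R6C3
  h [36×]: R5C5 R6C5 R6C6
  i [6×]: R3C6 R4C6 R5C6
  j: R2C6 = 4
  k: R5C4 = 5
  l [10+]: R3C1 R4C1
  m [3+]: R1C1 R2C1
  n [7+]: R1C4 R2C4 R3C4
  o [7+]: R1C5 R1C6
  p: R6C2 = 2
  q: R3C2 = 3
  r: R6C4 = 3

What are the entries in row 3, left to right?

6 3 5 2 4 1

Cage j is a single given cell, which forces R2C6 = 4.
Q is a freebie, so R3C2 = 3.
Cage k is given; hence R5C4 = 5.
Cage p is given, leaving R6C2 = 2.
Cage r is a single given cell, leaving R6C4 = 3.
Row 6 now contains 3, so R6C6 = 6.
Column 2 already has 2; hence R4C2 = 1.
Cage b needs two cells with product 2, which forces R4C3 = 2.
5 is placed in column 4, which forces R4C4 = 6.
The two cells of cage c must have sum 11, which forces R4C5 = 5.
Row 4 now contains 2, which forces R4C6 = 3.
Cage d needs two cells with sum 8, so R5C1 = 3.
Row 5 already has 3; hence R5C3 = 1.
Cage h has product 36, which forces R5C5 = 6.
1 is placed in row 5, leaving R5C6 = 2.
6 is placed in row 6, leaving R6C1 = 5.
Row 6 now contains 5; hence R6C3 = 4.
Cage h has product 36, leaving R6C5 = 1.
The two cells of cage o must have sum 7, leaving R1C5 = 2.
Cage o's pair has sum 7, which forces R1C6 = 5.
Cage e's pair has sum 7, so R2C5 = 3.
Cage l needs two cells with sum 10, leaving R3C1 = 6.
Row 3 already has 6; hence R3C3 = 5.
The two cells of cage e must have sum 7, leaving R3C5 = 4.
2 is placed in column 6, which forces R3C6 = 1.
Row 4 already has 6; hence R4C1 = 4.
Row 5 now contains 6, leaving R5C2 = 4.
Row 1 already has 2, which forces R1C1 = 1.
Row 1 already has 5; hence R1C2 = 6.
The 3 cells of cage a must have sum 14; hence R1C3 = 3.
The 3 cells of cage n must have sum 7, which forces R1C4 = 4.
The two cells of cage m must have sum 3, which forces R2C1 = 2.
Cage f's pair has sum 11, leaving R2C2 = 5.
5 is placed in column 3, leaving R2C3 = 6.
Cage n needs sum 7, so R2C4 = 1.
Row 3 now contains 1, so R3C4 = 2.
Completed grid: 1 6 3 4 2 5 / 2 5 6 1 3 4 / 6 3 5 2 4 1 / 4 1 2 6 5 3 / 3 4 1 5 6 2 / 5 2 4 3 1 6.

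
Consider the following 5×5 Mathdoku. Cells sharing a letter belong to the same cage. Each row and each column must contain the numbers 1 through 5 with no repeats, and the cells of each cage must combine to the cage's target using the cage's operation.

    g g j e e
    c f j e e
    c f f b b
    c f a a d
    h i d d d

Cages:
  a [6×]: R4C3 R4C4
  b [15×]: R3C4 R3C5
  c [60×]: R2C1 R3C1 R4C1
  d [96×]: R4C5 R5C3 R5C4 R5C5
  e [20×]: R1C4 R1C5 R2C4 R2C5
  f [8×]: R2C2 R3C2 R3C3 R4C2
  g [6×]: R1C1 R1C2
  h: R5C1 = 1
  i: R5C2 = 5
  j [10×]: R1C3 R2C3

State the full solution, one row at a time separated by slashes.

The 4 cells of cage f must have product 8, which forces R3C3 = 1.
The 4 cells of cage d must have product 96; hence R4C5 = 4.
H is a freebie, so R5C1 = 1.
Cage i is a single given cell, leaving R5C2 = 5.
Row 1 needs a 4, and only R1C4 is open for it.
Cage e needs product 20, leaving R1C5 = 1.
Cage e needs product 20, so R2C4 = 1.
The 4 cells of cage e must have product 20, leaving R2C5 = 5.
Column 5 already has 5; hence R3C5 = 3.
The 4 cells of cage d must have product 96, leaving R5C3 = 4.
3 is placed in column 5, leaving R5C5 = 2.
Cage j's pair has product 10, so R1C3 = 5.
Row 2 already has 5, so R2C3 = 2.
Row 3 already has 3; hence R3C4 = 5.
Cage f has product 8, so R4C2 = 1.
2 is placed in column 3, so R4C3 = 3.
3 is placed in row 4, so R4C4 = 2.
2 is placed in row 5, which forces R5C4 = 3.
The 3 cells of cage c must have product 60, so R2C1 = 3.
2 is placed in row 2; hence R2C2 = 4.
Row 3 already has 5; hence R3C1 = 4.
Cage f needs product 8, which forces R3C2 = 2.
3 is placed in row 4, leaving R4C1 = 5.
3 is placed in column 1; hence R1C1 = 2.
Column 2 already has 2; hence R1C2 = 3.

2 3 5 4 1 / 3 4 2 1 5 / 4 2 1 5 3 / 5 1 3 2 4 / 1 5 4 3 2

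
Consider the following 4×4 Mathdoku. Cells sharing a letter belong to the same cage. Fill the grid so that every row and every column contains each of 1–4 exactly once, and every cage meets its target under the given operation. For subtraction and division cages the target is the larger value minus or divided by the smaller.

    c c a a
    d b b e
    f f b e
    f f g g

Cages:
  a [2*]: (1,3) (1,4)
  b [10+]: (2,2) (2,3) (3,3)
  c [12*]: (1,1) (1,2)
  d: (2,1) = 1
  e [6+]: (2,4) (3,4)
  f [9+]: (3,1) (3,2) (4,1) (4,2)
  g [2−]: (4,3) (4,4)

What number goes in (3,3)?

3

D is a freebie, leaving (2,1) = 1.
In row 2, 3 can only go at (2,2), so (2,2) = 3.
Cage c's pair has product 12, which forces (1,1) = 3.
Column 2 now contains 3, leaving (1,2) = 4.
Cage b needs sum 10; hence (2,3) = 4.
Row 2 already has 4; hence (2,4) = 2.
Cage b has sum 10, leaving (3,3) = 3.
Column 4 already has 2; hence (3,4) = 4.
The two cells of cage a must have product 2, which forces (1,3) = 2.
Column 4 already has 2, which forces (1,4) = 1.
Row 3 already has 4, which forces (3,1) = 2.
Cage f needs sum 9, which forces (3,2) = 1.
Cage f needs sum 9, which forces (4,1) = 4.
The 4 cells of cage f must have sum 9, leaving (4,2) = 2.
Cage g's pair has difference 2, leaving (4,3) = 1.
The two cells of cage g must have difference 2; hence (4,4) = 3.
The full grid is 3 4 2 1 / 1 3 4 2 / 2 1 3 4 / 4 2 1 3.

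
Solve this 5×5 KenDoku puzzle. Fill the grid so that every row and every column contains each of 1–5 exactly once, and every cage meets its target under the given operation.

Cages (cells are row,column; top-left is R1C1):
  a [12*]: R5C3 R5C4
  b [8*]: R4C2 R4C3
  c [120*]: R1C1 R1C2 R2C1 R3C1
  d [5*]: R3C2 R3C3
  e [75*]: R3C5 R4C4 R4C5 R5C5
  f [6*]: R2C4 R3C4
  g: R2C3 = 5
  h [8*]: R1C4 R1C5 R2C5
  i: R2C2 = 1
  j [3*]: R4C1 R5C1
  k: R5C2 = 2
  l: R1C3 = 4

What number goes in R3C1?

Cage l is a single given cell; hence R1C3 = 4.
I is a freebie, leaving R2C2 = 1.
Cage g is a single given cell; hence R2C3 = 5.
1 is placed in column 2; hence R3C2 = 5.
5 is placed in column 3; hence R3C3 = 1.
1 is placed in row 3, so R3C5 = 3.
Column 3 already has 4, leaving R4C3 = 2.
The 4 cells of cage e must have product 75, leaving R4C4 = 5.
Column 5 now contains 3; hence R4C5 = 1.
K is a freebie, leaving R5C2 = 2.
Column 3 already has 4, leaving R5C3 = 3.
Row 5 now contains 3; hence R5C4 = 4.
Column 5 already has 1, which forces R5C5 = 5.
Cage c has product 120, leaving R1C1 = 5.
Column 2 now contains 2, leaving R1C2 = 3.
Cage h has product 8, which forces R1C4 = 1.
Column 5 already has 1, leaving R1C5 = 2.
Cage f's pair has product 6; hence R2C4 = 3.
Cage h needs product 8, so R2C5 = 4.
3 is placed in row 3; hence R3C4 = 2.
Row 4 now contains 1, leaving R4C1 = 3.
2 is placed in row 4, which forces R4C2 = 4.
Row 5 now contains 3, which forces R5C1 = 1.
Row 2 already has 4; hence R2C1 = 2.
Row 3 now contains 2; hence R3C1 = 4.
Completed grid: 5 3 4 1 2 / 2 1 5 3 4 / 4 5 1 2 3 / 3 4 2 5 1 / 1 2 3 4 5.

4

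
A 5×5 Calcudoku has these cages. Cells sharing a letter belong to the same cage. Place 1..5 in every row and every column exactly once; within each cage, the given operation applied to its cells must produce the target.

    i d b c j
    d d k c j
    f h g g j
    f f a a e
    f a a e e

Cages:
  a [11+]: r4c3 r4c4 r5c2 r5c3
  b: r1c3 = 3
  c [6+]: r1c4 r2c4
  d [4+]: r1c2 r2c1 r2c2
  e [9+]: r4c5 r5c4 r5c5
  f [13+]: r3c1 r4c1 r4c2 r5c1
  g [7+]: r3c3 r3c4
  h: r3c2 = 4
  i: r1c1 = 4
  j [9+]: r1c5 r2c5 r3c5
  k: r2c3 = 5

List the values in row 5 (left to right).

2 5 1 3 4

Cage i is a single given cell, which forces r1c1 = 4.
Cage d needs sum 4, which forces r1c2 = 1.
Cage b is given, which forces r1c3 = 3.
Cage d needs sum 4; hence r2c1 = 1.
Cage d has sum 4, so r2c2 = 2.
Cage k is given; hence r2c3 = 5.
Row 2 already has 5, so r2c4 = 4.
Row 2 already has 4, leaving r2c5 = 3.
Cage h is a single given cell, which forces r3c2 = 4.
Row 3 now contains 4, so r3c3 = 2.
The two cells of cage c must have sum 6; hence r1c4 = 2.
Cage j has sum 9, which forces r1c5 = 5.
Cage g needs two cells with sum 7, which forces r3c4 = 5.
The 3 cells of cage j must have sum 9, which forces r3c5 = 1.
Cage f has sum 13, which forces r4c2 = 3.
Row 4 already has 3, so r4c4 = 1.
Column 2 now contains 3; hence r5c2 = 5.
Column 4 already has 2, so r5c4 = 3.
Row 3 already has 5, leaving r3c1 = 3.
Cage f has sum 13, leaving r4c1 = 5.
1 is placed in row 4, which forces r4c3 = 4.
Row 4 now contains 4, leaving r4c5 = 2.
3 is placed in row 5, which forces r5c1 = 2.
Cage a has sum 11, leaving r5c3 = 1.
2 is placed in column 5, leaving r5c5 = 4.
Filled in: 4 1 3 2 5 / 1 2 5 4 3 / 3 4 2 5 1 / 5 3 4 1 2 / 2 5 1 3 4.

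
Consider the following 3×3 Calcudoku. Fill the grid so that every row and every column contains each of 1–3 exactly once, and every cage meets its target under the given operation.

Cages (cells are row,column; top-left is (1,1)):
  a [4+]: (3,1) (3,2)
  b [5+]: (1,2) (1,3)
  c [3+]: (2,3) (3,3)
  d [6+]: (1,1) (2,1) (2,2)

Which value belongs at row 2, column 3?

In row 1, 1 can only go at (1,1), so (1,1) = 1.
1 is placed in column 1, leaving (3,1) = 3.
Cage a's pair has sum 4, so (3,2) = 1.
1 is placed in row 3, which forces (3,3) = 2.
Cage b needs two cells with sum 5; hence (1,2) = 2.
Column 3 now contains 2, so (1,3) = 3.
Column 1 now contains 3, leaving (2,1) = 2.
Cage d has sum 6, leaving (2,2) = 3.
Column 3 now contains 2, so (2,3) = 1.
Filled in: 1 2 3 / 2 3 1 / 3 1 2.

1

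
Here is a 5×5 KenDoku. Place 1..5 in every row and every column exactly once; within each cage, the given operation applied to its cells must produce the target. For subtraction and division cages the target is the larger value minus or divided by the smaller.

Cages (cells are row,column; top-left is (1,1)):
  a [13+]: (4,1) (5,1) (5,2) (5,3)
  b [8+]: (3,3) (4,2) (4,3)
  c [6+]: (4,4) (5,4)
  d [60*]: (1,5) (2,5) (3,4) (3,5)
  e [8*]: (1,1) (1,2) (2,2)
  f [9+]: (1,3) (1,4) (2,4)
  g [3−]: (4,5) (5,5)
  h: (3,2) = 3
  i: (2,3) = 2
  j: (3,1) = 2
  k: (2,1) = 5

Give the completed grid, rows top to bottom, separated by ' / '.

1 2 5 3 4 / 5 4 2 1 3 / 2 3 4 5 1 / 4 1 3 2 5 / 3 5 1 4 2

K is a freebie; hence (2,1) = 5.
Cage i is a single given cell, which forces (2,3) = 2.
Cage j is a single given cell, so (3,1) = 2.
Cage h is a single given cell; hence (3,2) = 3.
Cage e needs product 8, so (1,2) = 2.
The 3 cells of cage b must have sum 8, which forces (4,3) = 3.
Cage a needs sum 13; hence (5,1) = 3.
The only place for 5 in column 2 is (5,2).
Row 4 needs a 2, and only (4,4) is open for it.
Cage c's pair has sum 6, which forces (5,4) = 4.
Cage a has sum 13; hence (4,1) = 4.
4 is placed in row 4; hence (4,2) = 1.
4 is placed in row 4; hence (4,5) = 5.
Row 5 already has 4, which forces (5,3) = 1.
Row 5 already has 1, so (5,5) = 2.
Column 1 now contains 4, so (1,1) = 1.
Column 3 now contains 1, leaving (1,3) = 5.
Row 1 already has 1; hence (1,4) = 3.
Row 1 now contains 3, which forces (1,5) = 4.
Column 2 now contains 1; hence (2,2) = 4.
Column 4 now contains 3; hence (2,4) = 1.
Row 2 already has 1, which forces (2,5) = 3.
Column 3 now contains 1, which forces (3,3) = 4.
Cage d has product 60, so (3,4) = 5.
Column 5 already has 4, so (3,5) = 1.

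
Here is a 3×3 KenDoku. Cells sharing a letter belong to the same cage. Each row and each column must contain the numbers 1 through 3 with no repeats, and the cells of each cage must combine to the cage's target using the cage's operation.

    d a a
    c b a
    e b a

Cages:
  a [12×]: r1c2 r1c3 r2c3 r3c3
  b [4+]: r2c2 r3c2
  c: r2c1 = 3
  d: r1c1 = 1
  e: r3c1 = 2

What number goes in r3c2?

3

D is a freebie, which forces r1c1 = 1.
The 4 cells of cage a must have product 12, so r1c2 = 2.
Row 1 already has 1, leaving r1c3 = 3.
Cage c is a single given cell, so r2c1 = 3.
Row 2 now contains 3, leaving r2c2 = 1.
Row 2 now contains 1; hence r2c3 = 2.
Cage e is given; hence r3c1 = 2.
1 is placed in column 2; hence r3c2 = 3.
2 is placed in column 3, which forces r3c3 = 1.
The full grid is 1 2 3 / 3 1 2 / 2 3 1.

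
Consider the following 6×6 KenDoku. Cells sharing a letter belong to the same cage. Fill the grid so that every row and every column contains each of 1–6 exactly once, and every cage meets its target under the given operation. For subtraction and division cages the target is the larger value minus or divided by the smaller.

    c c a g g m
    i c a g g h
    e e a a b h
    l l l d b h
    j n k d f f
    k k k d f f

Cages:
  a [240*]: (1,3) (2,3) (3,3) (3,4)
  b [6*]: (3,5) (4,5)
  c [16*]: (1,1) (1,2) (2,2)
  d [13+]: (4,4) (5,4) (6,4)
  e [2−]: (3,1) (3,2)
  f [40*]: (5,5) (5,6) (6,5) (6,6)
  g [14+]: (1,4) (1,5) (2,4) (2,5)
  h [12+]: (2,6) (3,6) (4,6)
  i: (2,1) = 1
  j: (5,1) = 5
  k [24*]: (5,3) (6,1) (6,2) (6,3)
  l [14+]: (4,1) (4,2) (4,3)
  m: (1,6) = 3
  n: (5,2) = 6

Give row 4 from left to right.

6 5 3 4 1 2

M is a freebie, leaving (1,6) = 3.
I is a freebie, which forces (2,1) = 1.
J is a freebie, so (5,1) = 5.
Cage n is given, so (5,2) = 6.
The only place for 1 in column 4 is (1,4).
Cage c has product 16, leaving (1,1) = 2.
1 is placed in row 1, which forces (1,2) = 4.
Cage c has product 16; hence (2,2) = 2.
The two cells of cage e must have difference 2, leaving (3,1) = 3.
Column 1 already has 3; hence (4,1) = 6.
Column 1 already has 6, so (6,1) = 4.
The 3 cells of cage d must have sum 13, leaving (6,4) = 6.
The only place for 2 in row 4 is (4,6).
In row 3, 1 can only go at (3,2), so (3,2) = 1.
Column 2 already has 1, so (6,2) = 3.
Column 2 now contains 3, which forces (4,2) = 5.
Cage l needs sum 14, so (4,3) = 3.
Row 4 already has 3, which forces (4,4) = 4.
Row 4 already has 3, which forces (4,5) = 1.
The two cells of cage b must have product 6, leaving (3,5) = 6.
Row 3 already has 6; hence (3,6) = 4.
The 3 cells of cage d must have sum 13, leaving (5,4) = 3.
Column 6 now contains 4, so (5,6) = 1.
1 is placed in column 6; hence (6,6) = 5.
Cage a needs product 240, leaving (1,3) = 6.
Column 5 already has 6, leaving (1,5) = 5.
Cage a has product 240, so (2,3) = 4.
Column 4 already has 3, leaving (2,4) = 5.
The 4 cells of cage g must have sum 14, so (2,5) = 3.
Column 6 now contains 4; hence (2,6) = 6.
Column 4 now contains 5, so (3,4) = 2.
Row 5 now contains 1; hence (5,3) = 2.
Cage f needs product 40; hence (5,5) = 4.
The 4 cells of cage k must have product 24, so (6,3) = 1.
5 is placed in row 6, which forces (6,5) = 2.
Row 3 now contains 2, so (3,3) = 5.
Filled in: 2 4 6 1 5 3 / 1 2 4 5 3 6 / 3 1 5 2 6 4 / 6 5 3 4 1 2 / 5 6 2 3 4 1 / 4 3 1 6 2 5.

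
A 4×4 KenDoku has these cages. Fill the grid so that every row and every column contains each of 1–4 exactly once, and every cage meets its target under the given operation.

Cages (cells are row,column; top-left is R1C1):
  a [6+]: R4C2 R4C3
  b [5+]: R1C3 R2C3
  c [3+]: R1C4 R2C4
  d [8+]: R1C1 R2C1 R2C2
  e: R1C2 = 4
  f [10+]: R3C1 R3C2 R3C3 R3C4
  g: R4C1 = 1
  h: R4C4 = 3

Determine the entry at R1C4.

1

Cage e is a single given cell; hence R1C2 = 4.
Cage g is given, leaving R4C1 = 1.
Column 2 already has 4, which forces R4C2 = 2.
2 is placed in row 4; hence R4C3 = 4.
Cage h is given, so R4C4 = 3.
Cage d has sum 8, which forces R1C1 = 3.
Row 1 now contains 3; hence R1C3 = 2.
Row 1 already has 2; hence R1C4 = 1.
Column 3 now contains 2; hence R2C3 = 3.
Column 4 now contains 1, so R2C4 = 2.
3 is placed in column 3, so R3C3 = 1.
2 is placed in column 4, so R3C4 = 4.
2 is placed in row 2, which forces R2C1 = 4.
Row 2 now contains 3, which forces R2C2 = 1.
4 is placed in row 3; hence R3C1 = 2.
Row 3 already has 1, which forces R3C2 = 3.
Filled in: 3 4 2 1 / 4 1 3 2 / 2 3 1 4 / 1 2 4 3.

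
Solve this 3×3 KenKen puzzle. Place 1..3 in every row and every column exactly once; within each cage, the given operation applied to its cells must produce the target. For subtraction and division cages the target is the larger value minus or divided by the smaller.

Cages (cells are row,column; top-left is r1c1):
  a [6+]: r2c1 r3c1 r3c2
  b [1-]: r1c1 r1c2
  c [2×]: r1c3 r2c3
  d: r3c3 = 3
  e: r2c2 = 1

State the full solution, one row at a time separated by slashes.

2 3 1 / 3 1 2 / 1 2 3

E is a freebie, leaving r2c2 = 1.
Row 2 already has 1; hence r2c3 = 2.
Cage d is given; hence r3c3 = 3.
Column 3 now contains 2; hence r1c3 = 1.
2 is placed in row 2, leaving r2c1 = 3.
Cage a has sum 6, leaving r3c1 = 1.
3 is placed in row 3, so r3c2 = 2.
Column 1 now contains 3, so r1c1 = 2.
2 is placed in column 2, so r1c2 = 3.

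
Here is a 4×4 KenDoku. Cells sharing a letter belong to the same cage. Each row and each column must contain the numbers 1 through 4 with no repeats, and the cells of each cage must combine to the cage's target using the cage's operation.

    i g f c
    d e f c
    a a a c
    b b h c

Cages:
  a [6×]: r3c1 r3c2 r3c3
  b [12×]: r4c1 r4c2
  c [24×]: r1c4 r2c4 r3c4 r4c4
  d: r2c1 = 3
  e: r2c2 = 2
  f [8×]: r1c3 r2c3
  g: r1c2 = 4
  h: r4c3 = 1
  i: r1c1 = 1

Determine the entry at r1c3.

2

Cage i is a single given cell; hence r1c1 = 1.
G is a freebie, so r1c2 = 4.
Row 1 now contains 4; hence r1c3 = 2.
2 is placed in row 1, which forces r1c4 = 3.
Cage d is a single given cell, leaving r2c1 = 3.
Cage e is given, which forces r2c2 = 2.
Column 3 already has 2; hence r2c3 = 4.
4 is placed in row 2; hence r2c4 = 1.
3 is placed in column 1; hence r3c1 = 2.
Row 3 now contains 2, which forces r3c4 = 4.
3 is placed in column 1, so r4c1 = 4.
Column 2 already has 4, leaving r4c2 = 3.
H is a freebie, which forces r4c3 = 1.
Column 4 already has 4, so r4c4 = 2.
Column 2 already has 3, so r3c2 = 1.
Column 3 already has 1, which forces r3c3 = 3.
Completed grid: 1 4 2 3 / 3 2 4 1 / 2 1 3 4 / 4 3 1 2.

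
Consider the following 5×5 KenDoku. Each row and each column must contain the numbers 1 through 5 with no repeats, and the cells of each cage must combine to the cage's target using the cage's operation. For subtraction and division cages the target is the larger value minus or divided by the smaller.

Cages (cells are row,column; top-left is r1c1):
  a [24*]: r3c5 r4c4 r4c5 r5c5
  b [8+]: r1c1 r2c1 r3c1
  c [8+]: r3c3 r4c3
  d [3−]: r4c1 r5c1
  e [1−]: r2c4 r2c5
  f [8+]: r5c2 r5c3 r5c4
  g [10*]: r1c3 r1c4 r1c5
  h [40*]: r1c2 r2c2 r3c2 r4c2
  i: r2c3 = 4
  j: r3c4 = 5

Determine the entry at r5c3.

I is a freebie; hence r2c3 = 4.
Cage j is a single given cell, so r3c4 = 5.
5 is placed in row 3, leaving r3c3 = 3.
Cage c's pair has sum 8; hence r4c3 = 5.
The 3 cells of cage g must have product 10, so r1c5 = 5.
Cage h has product 40, so r2c2 = 5.
The 3 cells of cage f must have sum 8, leaving r5c3 = 1.
Column 3 now contains 1; hence r1c3 = 2.
Cage g needs product 10, leaving r1c4 = 1.
1 is placed in row 1; hence r1c2 = 4.
4 is placed in column 2; hence r5c2 = 3.
3 is placed in row 5, leaving r5c4 = 4.
4 is placed in row 5, which forces r5c5 = 2.
Row 1 now contains 4; hence r1c1 = 3.
The 3 cells of cage b must have sum 8; hence r2c1 = 1.
Cage e's pair has difference 1, so r2c4 = 2.
Row 2 now contains 1, so r2c5 = 3.
The 3 cells of cage b must have sum 8, leaving r3c1 = 4.
4 is placed in row 3, leaving r3c5 = 1.
Cage d's pair has difference 3, which forces r4c1 = 2.
Row 4 already has 2, leaving r4c2 = 1.
Cage a needs product 24, leaving r4c4 = 3.
Column 5 now contains 1, which forces r4c5 = 4.
4 is placed in row 5, so r5c1 = 5.
Row 3 already has 1; hence r3c2 = 2.
Completed grid: 3 4 2 1 5 / 1 5 4 2 3 / 4 2 3 5 1 / 2 1 5 3 4 / 5 3 1 4 2.

1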